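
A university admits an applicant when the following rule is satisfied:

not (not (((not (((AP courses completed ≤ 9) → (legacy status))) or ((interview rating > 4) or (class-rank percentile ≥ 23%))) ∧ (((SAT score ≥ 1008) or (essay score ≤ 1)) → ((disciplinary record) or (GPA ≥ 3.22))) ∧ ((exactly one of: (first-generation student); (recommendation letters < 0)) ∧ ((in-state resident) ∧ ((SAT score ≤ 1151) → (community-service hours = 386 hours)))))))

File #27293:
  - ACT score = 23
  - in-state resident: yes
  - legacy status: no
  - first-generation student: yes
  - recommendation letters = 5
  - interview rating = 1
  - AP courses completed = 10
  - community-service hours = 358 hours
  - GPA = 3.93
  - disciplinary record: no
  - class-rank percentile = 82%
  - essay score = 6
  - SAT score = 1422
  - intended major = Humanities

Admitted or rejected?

Admitted

Atomic conditions:
  AP courses completed ≤ 9: 10 ≤ 9 is false
  legacy status: no → false
  interview rating > 4: 1 > 4 is false
  class-rank percentile ≥ 23%: 82 ≥ 23 is true
  SAT score ≥ 1008: 1422 ≥ 1008 is true
  essay score ≤ 1: 6 ≤ 1 is false
  disciplinary record: no → false
  GPA ≥ 3.22: 3.93 ≥ 3.22 is true
  first-generation student: yes → true
  recommendation letters < 0: 5 < 0 is false
  in-state resident: yes → true
  SAT score ≤ 1151: 1422 ≤ 1151 is false
  community-service hours = 386 hours: 358 == 386 is false
Combine:
[1.1.1.1.1] false → false (antecedent false ⇒ implication holds) = true
[1.1.1.1] NOT true = false
[1.1.1.2] false OR true = true
[1.1.1] false OR true = true
[1.1.2.1] true OR false = true
[1.1.2.2] false OR true = true
[1.1.2] true → true = true
[1.1.3.1] exactly-one(true, false) = true
[1.1.3.2.2] false → false (antecedent false ⇒ implication holds) = true
[1.1.3.2] true AND true = true
[1.1.3] true AND true = true
[1.1] true AND true AND true = true
[1] NOT true = false
[root] NOT false = true
Overall: true → admitted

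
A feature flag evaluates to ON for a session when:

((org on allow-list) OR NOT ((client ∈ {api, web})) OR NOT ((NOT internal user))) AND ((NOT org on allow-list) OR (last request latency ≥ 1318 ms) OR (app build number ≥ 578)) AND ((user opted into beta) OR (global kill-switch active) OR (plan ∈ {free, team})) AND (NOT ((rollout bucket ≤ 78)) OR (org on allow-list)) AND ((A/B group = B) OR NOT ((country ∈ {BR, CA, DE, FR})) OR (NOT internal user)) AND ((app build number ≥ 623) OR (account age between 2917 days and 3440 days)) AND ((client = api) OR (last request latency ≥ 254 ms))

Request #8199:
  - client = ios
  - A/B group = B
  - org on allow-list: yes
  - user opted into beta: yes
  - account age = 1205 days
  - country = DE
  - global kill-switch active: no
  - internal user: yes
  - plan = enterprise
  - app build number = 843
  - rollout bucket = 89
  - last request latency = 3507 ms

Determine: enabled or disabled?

Enabled

Atomic conditions:
  org on allow-list: yes → true
  client ∈ {api, web}: ios is not in the set → false
  NOT internal user: yes → false
  NOT org on allow-list: yes → false
  last request latency ≥ 1318 ms: 3507 ≥ 1318 is true
  app build number ≥ 578: 843 ≥ 578 is true
  user opted into beta: yes → true
  global kill-switch active: no → false
  plan ∈ {free, team}: enterprise is not in the set → false
  rollout bucket ≤ 78: 89 ≤ 78 is false
  A/B group = B: B == B is true
  country ∈ {BR, CA, DE, FR}: DE is in the set → true
  app build number ≥ 623: 843 ≥ 623 is true
  account age between 2917 days and 3440 days: 1205 in [2917, 3440] is false
  client = api: ios == api is false
  last request latency ≥ 254 ms: 3507 ≥ 254 is true
Combine:
[1.2] NOT false = true
[1.3] NOT false = true
[1] true OR true OR true = true
[2] false OR true OR true = true
[3] true OR false OR false = true
[4.1] NOT false = true
[4] true OR true = true
[5.2] NOT true = false
[5] true OR false OR false = true
[6] true OR false = true
[7] false OR true = true
[root] true AND true AND true AND true AND true AND true AND true = true
Overall: true → enabled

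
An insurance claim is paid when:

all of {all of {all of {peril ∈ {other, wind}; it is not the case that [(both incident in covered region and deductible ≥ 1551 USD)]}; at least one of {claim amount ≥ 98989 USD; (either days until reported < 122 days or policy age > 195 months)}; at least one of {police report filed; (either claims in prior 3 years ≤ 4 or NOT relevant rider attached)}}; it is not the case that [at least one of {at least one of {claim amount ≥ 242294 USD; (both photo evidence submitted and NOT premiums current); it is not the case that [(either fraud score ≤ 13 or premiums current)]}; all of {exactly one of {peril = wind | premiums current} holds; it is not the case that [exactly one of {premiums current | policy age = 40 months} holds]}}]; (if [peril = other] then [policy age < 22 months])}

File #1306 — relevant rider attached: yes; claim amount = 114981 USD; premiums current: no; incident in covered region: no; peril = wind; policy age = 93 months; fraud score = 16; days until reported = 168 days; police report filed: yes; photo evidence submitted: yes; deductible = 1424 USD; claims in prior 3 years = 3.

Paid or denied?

Denied

Atomic conditions:
  peril ∈ {other, wind}: wind is in the set → true
  incident in covered region: no → false
  deductible ≥ 1551 USD: 1424 ≥ 1551 is false
  claim amount ≥ 98989 USD: 114981 ≥ 98989 is true
  days until reported < 122 days: 168 < 122 is false
  policy age > 195 months: 93 > 195 is false
  police report filed: yes → true
  claims in prior 3 years ≤ 4: 3 ≤ 4 is true
  NOT relevant rider attached: yes → false
  claim amount ≥ 242294 USD: 114981 ≥ 242294 is false
  photo evidence submitted: yes → true
  NOT premiums current: no → true
  fraud score ≤ 13: 16 ≤ 13 is false
  premiums current: no → false
  peril = wind: wind == wind is true
  policy age = 40 months: 93 == 40 is false
  peril = other: wind == other is false
  policy age < 22 months: 93 < 22 is false
Combine:
[1.1.2.1] false AND false = false
[1.1.2] NOT false = true
[1.1] true AND true = true
[1.2.2] false OR false = false
[1.2] true OR false = true
[1.3.2] true OR false = true
[1.3] true OR true = true
[1] true AND true AND true = true
[2.1.1.2] true AND true = true
[2.1.1.3.1] false OR false = false
[2.1.1.3] NOT false = true
[2.1.1] false OR true OR true = true
[2.1.2.1] exactly-one(true, false) = true
[2.1.2.2.1] exactly-one(false, false) = false
[2.1.2.2] NOT false = true
[2.1.2] true AND true = true
[2.1] true OR true = true
[2] NOT true = false
[3] false → false (antecedent false ⇒ implication holds) = true
[root] true AND false AND true = false
Overall: false → denied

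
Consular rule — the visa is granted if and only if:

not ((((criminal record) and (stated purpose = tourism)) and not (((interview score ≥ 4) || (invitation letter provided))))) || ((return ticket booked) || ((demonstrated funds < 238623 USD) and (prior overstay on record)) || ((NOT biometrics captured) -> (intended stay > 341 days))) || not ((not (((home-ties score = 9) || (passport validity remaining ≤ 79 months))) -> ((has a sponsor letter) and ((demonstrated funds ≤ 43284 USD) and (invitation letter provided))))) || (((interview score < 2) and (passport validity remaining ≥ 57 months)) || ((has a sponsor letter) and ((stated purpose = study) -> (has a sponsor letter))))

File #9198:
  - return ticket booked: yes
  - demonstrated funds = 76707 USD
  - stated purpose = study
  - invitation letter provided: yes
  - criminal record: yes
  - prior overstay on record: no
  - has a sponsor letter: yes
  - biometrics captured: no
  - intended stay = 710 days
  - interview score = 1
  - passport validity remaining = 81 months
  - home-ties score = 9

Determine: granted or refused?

Granted

Atomic conditions:
  criminal record: yes → true
  stated purpose = tourism: study == tourism is false
  interview score ≥ 4: 1 ≥ 4 is false
  invitation letter provided: yes → true
  return ticket booked: yes → true
  demonstrated funds < 238623 USD: 76707 < 238623 is true
  prior overstay on record: no → false
  NOT biometrics captured: no → true
  intended stay > 341 days: 710 > 341 is true
  home-ties score = 9: 9 == 9 is true
  passport validity remaining ≤ 79 months: 81 ≤ 79 is false
  has a sponsor letter: yes → true
  demonstrated funds ≤ 43284 USD: 76707 ≤ 43284 is false
  interview score < 2: 1 < 2 is true
  passport validity remaining ≥ 57 months: 81 ≥ 57 is true
  stated purpose = study: study == study is true
Combine:
[1.1.1] true AND false = false
[1.1.2.1] false OR true = true
[1.1.2] NOT true = false
[1.1] false AND false = false
[1] NOT false = true
[2.2] true AND false = false
[2.3] true → true = true
[2] true OR false OR true = true
[3.1.1.1] true OR false = true
[3.1.1] NOT true = false
[3.1.2.2] false AND true = false
[3.1.2] true AND false = false
[3.1] false → false (antecedent false ⇒ implication holds) = true
[3] NOT true = false
[4.1] true AND true = true
[4.2.2] true → true = true
[4.2] true AND true = true
[4] true OR true = true
[root] true OR true OR false OR true = true
Overall: true → granted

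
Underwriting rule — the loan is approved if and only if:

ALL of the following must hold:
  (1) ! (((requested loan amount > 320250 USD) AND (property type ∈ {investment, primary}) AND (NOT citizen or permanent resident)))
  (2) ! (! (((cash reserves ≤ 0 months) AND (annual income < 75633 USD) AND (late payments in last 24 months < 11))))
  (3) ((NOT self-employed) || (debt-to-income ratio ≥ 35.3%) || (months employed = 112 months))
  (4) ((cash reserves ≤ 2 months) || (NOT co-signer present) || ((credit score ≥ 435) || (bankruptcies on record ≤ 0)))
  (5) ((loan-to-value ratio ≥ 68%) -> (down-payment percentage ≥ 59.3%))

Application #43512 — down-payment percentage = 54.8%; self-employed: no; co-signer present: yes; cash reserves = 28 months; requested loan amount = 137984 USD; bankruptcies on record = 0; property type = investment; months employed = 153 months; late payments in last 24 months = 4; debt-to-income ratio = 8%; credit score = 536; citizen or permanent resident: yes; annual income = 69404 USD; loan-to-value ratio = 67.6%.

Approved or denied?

Atomic conditions:
  requested loan amount > 320250 USD: 137984 > 320250 is false
  property type ∈ {investment, primary}: investment is in the set → true
  NOT citizen or permanent resident: yes → false
  cash reserves ≤ 0 months: 28 ≤ 0 is false
  annual income < 75633 USD: 69404 < 75633 is true
  late payments in last 24 months < 11: 4 < 11 is true
  NOT self-employed: no → true
  debt-to-income ratio ≥ 35.3%: 8 ≥ 35.3 is false
  months employed = 112 months: 153 == 112 is false
  cash reserves ≤ 2 months: 28 ≤ 2 is false
  NOT co-signer present: yes → false
  credit score ≥ 435: 536 ≥ 435 is true
  bankruptcies on record ≤ 0: 0 ≤ 0 is true
  loan-to-value ratio ≥ 68%: 67.6 ≥ 68 is false
  down-payment percentage ≥ 59.3%: 54.8 ≥ 59.3 is false
Combine:
[1.1] false AND true AND false = false
[1] NOT false = true
[2.1.1] false AND true AND true = false
[2.1] NOT false = true
[2] NOT true = false
[3] true OR false OR false = true
[4.3] true OR true = true
[4] false OR false OR true = true
[5] false → false (antecedent false ⇒ implication holds) = true
[root] true AND false AND true AND true AND true = false
Overall: false → denied

Denied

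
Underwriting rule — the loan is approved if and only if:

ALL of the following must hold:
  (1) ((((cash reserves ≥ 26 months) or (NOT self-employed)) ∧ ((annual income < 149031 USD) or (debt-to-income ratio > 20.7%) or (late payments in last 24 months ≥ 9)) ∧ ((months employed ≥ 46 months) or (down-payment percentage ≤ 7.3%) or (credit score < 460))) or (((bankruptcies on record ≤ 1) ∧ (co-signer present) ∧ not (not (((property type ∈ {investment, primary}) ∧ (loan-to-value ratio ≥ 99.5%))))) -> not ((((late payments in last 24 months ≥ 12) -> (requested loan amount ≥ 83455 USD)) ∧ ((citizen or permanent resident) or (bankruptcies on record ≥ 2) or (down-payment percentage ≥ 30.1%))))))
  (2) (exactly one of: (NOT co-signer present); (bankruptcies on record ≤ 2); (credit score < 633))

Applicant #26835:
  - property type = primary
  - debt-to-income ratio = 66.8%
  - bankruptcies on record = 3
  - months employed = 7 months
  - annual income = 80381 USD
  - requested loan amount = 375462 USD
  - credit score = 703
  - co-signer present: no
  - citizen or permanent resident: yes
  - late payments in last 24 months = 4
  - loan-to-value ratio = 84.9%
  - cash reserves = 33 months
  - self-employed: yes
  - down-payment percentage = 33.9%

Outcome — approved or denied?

Approved

Atomic conditions:
  cash reserves ≥ 26 months: 33 ≥ 26 is true
  NOT self-employed: yes → false
  annual income < 149031 USD: 80381 < 149031 is true
  debt-to-income ratio > 20.7%: 66.8 > 20.7 is true
  late payments in last 24 months ≥ 9: 4 ≥ 9 is false
  months employed ≥ 46 months: 7 ≥ 46 is false
  down-payment percentage ≤ 7.3%: 33.9 ≤ 7.3 is false
  credit score < 460: 703 < 460 is false
  bankruptcies on record ≤ 1: 3 ≤ 1 is false
  co-signer present: no → false
  property type ∈ {investment, primary}: primary is in the set → true
  loan-to-value ratio ≥ 99.5%: 84.9 ≥ 99.5 is false
  late payments in last 24 months ≥ 12: 4 ≥ 12 is false
  requested loan amount ≥ 83455 USD: 375462 ≥ 83455 is true
  citizen or permanent resident: yes → true
  bankruptcies on record ≥ 2: 3 ≥ 2 is true
  down-payment percentage ≥ 30.1%: 33.9 ≥ 30.1 is true
  NOT co-signer present: no → true
  bankruptcies on record ≤ 2: 3 ≤ 2 is false
  credit score < 633: 703 < 633 is false
Combine:
[1.1.1] true OR false = true
[1.1.2] true OR true OR false = true
[1.1.3] false OR false OR false = false
[1.1] true AND true AND false = false
[1.2.1.3.1.1] true AND false = false
[1.2.1.3.1] NOT false = true
[1.2.1.3] NOT true = false
[1.2.1] false AND false AND false = false
[1.2.2.1.1] false → true (antecedent false ⇒ implication holds) = true
[1.2.2.1.2] true OR true OR true = true
[1.2.2.1] true AND true = true
[1.2.2] NOT true = false
[1.2] false → false (antecedent false ⇒ implication holds) = true
[1] false OR true = true
[2] exactly-one(true, false, false) = true
[root] true AND true = true
Overall: true → approved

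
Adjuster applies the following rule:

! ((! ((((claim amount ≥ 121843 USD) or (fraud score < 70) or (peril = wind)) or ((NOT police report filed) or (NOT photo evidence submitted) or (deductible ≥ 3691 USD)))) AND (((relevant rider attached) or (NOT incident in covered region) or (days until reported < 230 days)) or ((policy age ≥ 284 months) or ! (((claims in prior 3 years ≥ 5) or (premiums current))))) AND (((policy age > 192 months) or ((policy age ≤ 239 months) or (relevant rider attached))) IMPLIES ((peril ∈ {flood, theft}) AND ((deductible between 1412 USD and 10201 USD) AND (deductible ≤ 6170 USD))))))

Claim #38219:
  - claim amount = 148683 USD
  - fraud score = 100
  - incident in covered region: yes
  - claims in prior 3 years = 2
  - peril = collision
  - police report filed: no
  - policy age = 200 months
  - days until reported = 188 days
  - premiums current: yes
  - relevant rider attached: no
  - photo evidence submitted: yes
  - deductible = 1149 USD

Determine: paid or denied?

Atomic conditions:
  claim amount ≥ 121843 USD: 148683 ≥ 121843 is true
  fraud score < 70: 100 < 70 is false
  peril = wind: collision == wind is false
  NOT police report filed: no → true
  NOT photo evidence submitted: yes → false
  deductible ≥ 3691 USD: 1149 ≥ 3691 is false
  relevant rider attached: no → false
  NOT incident in covered region: yes → false
  days until reported < 230 days: 188 < 230 is true
  policy age ≥ 284 months: 200 ≥ 284 is false
  claims in prior 3 years ≥ 5: 2 ≥ 5 is false
  premiums current: yes → true
  policy age > 192 months: 200 > 192 is true
  policy age ≤ 239 months: 200 ≤ 239 is true
  peril ∈ {flood, theft}: collision is not in the set → false
  deductible between 1412 USD and 10201 USD: 1149 in [1412, 10201] is false
  deductible ≤ 6170 USD: 1149 ≤ 6170 is true
Combine:
[1.1.1.1] true OR false OR false = true
[1.1.1.2] true OR false OR false = true
[1.1.1] true OR true = true
[1.1] NOT true = false
[1.2.1] false OR false OR true = true
[1.2.2.2.1] false OR true = true
[1.2.2.2] NOT true = false
[1.2.2] false OR false = false
[1.2] true OR false = true
[1.3.1.2] true OR false = true
[1.3.1] true OR true = true
[1.3.2.2] false AND true = false
[1.3.2] false AND false = false
[1.3] true → false = false
[1] false AND true AND false = false
[root] NOT false = true
Overall: true → paid

Paid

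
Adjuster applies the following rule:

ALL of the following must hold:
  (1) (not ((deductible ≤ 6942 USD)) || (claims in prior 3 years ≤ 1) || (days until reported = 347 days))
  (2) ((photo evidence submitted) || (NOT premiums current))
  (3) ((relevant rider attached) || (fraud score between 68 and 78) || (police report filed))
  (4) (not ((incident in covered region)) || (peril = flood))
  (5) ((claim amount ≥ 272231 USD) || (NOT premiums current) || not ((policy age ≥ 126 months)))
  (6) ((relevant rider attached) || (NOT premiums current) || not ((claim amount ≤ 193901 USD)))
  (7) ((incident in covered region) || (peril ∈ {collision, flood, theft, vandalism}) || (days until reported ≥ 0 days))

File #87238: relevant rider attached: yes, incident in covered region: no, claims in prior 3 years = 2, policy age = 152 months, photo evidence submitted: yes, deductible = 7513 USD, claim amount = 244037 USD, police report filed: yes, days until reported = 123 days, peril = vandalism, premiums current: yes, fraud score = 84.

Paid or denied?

Denied

Atomic conditions:
  deductible ≤ 6942 USD: 7513 ≤ 6942 is false
  claims in prior 3 years ≤ 1: 2 ≤ 1 is false
  days until reported = 347 days: 123 == 347 is false
  photo evidence submitted: yes → true
  NOT premiums current: yes → false
  relevant rider attached: yes → true
  fraud score between 68 and 78: 84 in [68, 78] is false
  police report filed: yes → true
  incident in covered region: no → false
  peril = flood: vandalism == flood is false
  claim amount ≥ 272231 USD: 244037 ≥ 272231 is false
  policy age ≥ 126 months: 152 ≥ 126 is true
  claim amount ≤ 193901 USD: 244037 ≤ 193901 is false
  peril ∈ {collision, flood, theft, vandalism}: vandalism is in the set → true
  days until reported ≥ 0 days: 123 ≥ 0 is true
Combine:
[1.1] NOT false = true
[1] true OR false OR false = true
[2] true OR false = true
[3] true OR false OR true = true
[4.1] NOT false = true
[4] true OR false = true
[5.3] NOT true = false
[5] false OR false OR false = false
[6.3] NOT false = true
[6] true OR false OR true = true
[7] false OR true OR true = true
[root] true AND true AND true AND true AND false AND true AND true = false
Overall: false → denied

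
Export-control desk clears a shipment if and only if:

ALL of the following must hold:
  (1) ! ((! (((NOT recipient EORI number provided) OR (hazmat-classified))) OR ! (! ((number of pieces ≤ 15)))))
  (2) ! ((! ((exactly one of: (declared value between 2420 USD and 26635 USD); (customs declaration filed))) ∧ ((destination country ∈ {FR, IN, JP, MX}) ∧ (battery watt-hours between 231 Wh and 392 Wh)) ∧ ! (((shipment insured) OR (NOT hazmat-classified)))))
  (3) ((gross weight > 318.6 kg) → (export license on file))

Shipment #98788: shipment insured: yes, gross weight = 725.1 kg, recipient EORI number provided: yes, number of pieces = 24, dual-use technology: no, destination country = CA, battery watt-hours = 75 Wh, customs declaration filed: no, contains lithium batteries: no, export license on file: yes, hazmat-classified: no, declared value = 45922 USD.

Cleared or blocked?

Atomic conditions:
  NOT recipient EORI number provided: yes → false
  hazmat-classified: no → false
  number of pieces ≤ 15: 24 ≤ 15 is false
  declared value between 2420 USD and 26635 USD: 45922 in [2420, 26635] is false
  customs declaration filed: no → false
  destination country ∈ {FR, IN, JP, MX}: CA is not in the set → false
  battery watt-hours between 231 Wh and 392 Wh: 75 in [231, 392] is false
  shipment insured: yes → true
  NOT hazmat-classified: no → true
  gross weight > 318.6 kg: 725.1 > 318.6 is true
  export license on file: yes → true
Combine:
[1.1.1.1] false OR false = false
[1.1.1] NOT false = true
[1.1.2.1] NOT false = true
[1.1.2] NOT true = false
[1.1] true OR false = true
[1] NOT true = false
[2.1.1.1] exactly-one(false, false) = false
[2.1.1] NOT false = true
[2.1.2] false AND false = false
[2.1.3.1] true OR true = true
[2.1.3] NOT true = false
[2.1] true AND false AND false = false
[2] NOT false = true
[3] true → true = true
[root] false AND true AND true = false
Overall: false → blocked

Blocked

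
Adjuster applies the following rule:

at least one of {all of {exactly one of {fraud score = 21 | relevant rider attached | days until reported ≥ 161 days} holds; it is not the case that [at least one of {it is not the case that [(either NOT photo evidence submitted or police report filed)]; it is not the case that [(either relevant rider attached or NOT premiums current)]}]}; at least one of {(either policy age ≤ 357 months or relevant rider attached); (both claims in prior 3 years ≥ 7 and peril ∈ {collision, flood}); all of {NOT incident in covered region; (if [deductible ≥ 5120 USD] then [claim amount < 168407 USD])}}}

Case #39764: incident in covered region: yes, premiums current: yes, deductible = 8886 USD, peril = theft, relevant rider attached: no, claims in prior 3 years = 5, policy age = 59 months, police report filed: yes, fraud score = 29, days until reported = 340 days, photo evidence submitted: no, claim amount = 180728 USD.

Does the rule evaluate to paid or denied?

Atomic conditions:
  fraud score = 21: 29 == 21 is false
  relevant rider attached: no → false
  days until reported ≥ 161 days: 340 ≥ 161 is true
  NOT photo evidence submitted: no → true
  police report filed: yes → true
  NOT premiums current: yes → false
  policy age ≤ 357 months: 59 ≤ 357 is true
  claims in prior 3 years ≥ 7: 5 ≥ 7 is false
  peril ∈ {collision, flood}: theft is not in the set → false
  NOT incident in covered region: yes → false
  deductible ≥ 5120 USD: 8886 ≥ 5120 is true
  claim amount < 168407 USD: 180728 < 168407 is false
Combine:
[1.1] exactly-one(false, false, true) = true
[1.2.1.1.1] true OR true = true
[1.2.1.1] NOT true = false
[1.2.1.2.1] false OR false = false
[1.2.1.2] NOT false = true
[1.2.1] false OR true = true
[1.2] NOT true = false
[1] true AND false = false
[2.1] true OR false = true
[2.2] false AND false = false
[2.3.2] true → false = false
[2.3] false AND false = false
[2] true OR false OR false = true
[root] false OR true = true
Overall: true → paid

Paid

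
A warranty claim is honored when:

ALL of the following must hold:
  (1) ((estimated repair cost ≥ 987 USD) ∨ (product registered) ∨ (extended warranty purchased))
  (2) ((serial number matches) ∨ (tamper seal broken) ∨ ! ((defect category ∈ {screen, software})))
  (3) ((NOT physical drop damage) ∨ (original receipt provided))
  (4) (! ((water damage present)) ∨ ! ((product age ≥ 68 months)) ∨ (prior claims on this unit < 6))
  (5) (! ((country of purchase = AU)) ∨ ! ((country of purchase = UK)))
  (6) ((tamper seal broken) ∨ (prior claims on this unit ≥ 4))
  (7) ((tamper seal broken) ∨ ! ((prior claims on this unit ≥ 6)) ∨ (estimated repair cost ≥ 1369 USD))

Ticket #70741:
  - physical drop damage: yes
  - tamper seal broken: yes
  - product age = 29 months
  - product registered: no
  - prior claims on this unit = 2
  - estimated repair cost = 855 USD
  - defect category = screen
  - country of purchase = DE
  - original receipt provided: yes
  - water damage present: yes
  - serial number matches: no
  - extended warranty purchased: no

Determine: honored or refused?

Atomic conditions:
  estimated repair cost ≥ 987 USD: 855 ≥ 987 is false
  product registered: no → false
  extended warranty purchased: no → false
  serial number matches: no → false
  tamper seal broken: yes → true
  defect category ∈ {screen, software}: screen is in the set → true
  NOT physical drop damage: yes → false
  original receipt provided: yes → true
  water damage present: yes → true
  product age ≥ 68 months: 29 ≥ 68 is false
  prior claims on this unit < 6: 2 < 6 is true
  country of purchase = AU: DE == AU is false
  country of purchase = UK: DE == UK is false
  prior claims on this unit ≥ 4: 2 ≥ 4 is false
  prior claims on this unit ≥ 6: 2 ≥ 6 is false
  estimated repair cost ≥ 1369 USD: 855 ≥ 1369 is false
Combine:
[1] false OR false OR false = false
[2.3] NOT true = false
[2] false OR true OR false = true
[3] false OR true = true
[4.1] NOT true = false
[4.2] NOT false = true
[4] false OR true OR true = true
[5.1] NOT false = true
[5.2] NOT false = true
[5] true OR true = true
[6] true OR false = true
[7.2] NOT false = true
[7] true OR true OR false = true
[root] false AND true AND true AND true AND true AND true AND true = false
Overall: false → refused

Refused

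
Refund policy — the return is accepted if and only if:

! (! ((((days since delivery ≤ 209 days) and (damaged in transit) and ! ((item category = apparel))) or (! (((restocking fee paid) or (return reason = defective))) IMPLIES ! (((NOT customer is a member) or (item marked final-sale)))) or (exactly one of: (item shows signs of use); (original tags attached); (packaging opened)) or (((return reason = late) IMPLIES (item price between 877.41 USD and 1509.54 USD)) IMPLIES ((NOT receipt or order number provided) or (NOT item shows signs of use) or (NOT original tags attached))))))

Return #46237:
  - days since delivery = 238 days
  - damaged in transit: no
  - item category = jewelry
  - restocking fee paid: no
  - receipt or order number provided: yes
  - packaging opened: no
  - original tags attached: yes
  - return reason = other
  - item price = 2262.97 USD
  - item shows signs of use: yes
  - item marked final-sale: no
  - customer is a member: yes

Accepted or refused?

Atomic conditions:
  days since delivery ≤ 209 days: 238 ≤ 209 is false
  damaged in transit: no → false
  item category = apparel: jewelry == apparel is false
  restocking fee paid: no → false
  return reason = defective: other == defective is false
  NOT customer is a member: yes → false
  item marked final-sale: no → false
  item shows signs of use: yes → true
  original tags attached: yes → true
  packaging opened: no → false
  return reason = late: other == late is false
  item price between 877.41 USD and 1509.54 USD: 2262.97 in [877.41, 1509.54] is false
  NOT receipt or order number provided: yes → false
  NOT item shows signs of use: yes → false
  NOT original tags attached: yes → false
Combine:
[1.1.1.3] NOT false = true
[1.1.1] false AND false AND true = false
[1.1.2.1.1] false OR false = false
[1.1.2.1] NOT false = true
[1.1.2.2.1] false OR false = false
[1.1.2.2] NOT false = true
[1.1.2] true → true = true
[1.1.3] exactly-one(true, true, false) = false
[1.1.4.1] false → false (antecedent false ⇒ implication holds) = true
[1.1.4.2] false OR false OR false = false
[1.1.4] true → false = false
[1.1] false OR true OR false OR false = true
[1] NOT true = false
[root] NOT false = true
Overall: true → accepted

Accepted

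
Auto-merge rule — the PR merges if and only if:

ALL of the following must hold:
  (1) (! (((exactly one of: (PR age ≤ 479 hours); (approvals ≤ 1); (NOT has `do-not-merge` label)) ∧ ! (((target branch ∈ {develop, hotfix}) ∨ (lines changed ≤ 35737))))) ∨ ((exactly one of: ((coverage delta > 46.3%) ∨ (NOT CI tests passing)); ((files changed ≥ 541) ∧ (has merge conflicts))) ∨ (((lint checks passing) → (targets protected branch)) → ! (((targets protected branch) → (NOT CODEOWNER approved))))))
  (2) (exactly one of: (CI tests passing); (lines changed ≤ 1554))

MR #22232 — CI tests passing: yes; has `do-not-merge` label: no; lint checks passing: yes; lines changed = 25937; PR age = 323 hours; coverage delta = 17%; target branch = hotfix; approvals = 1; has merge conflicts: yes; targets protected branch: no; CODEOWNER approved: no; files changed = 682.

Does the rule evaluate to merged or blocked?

Merged

Atomic conditions:
  PR age ≤ 479 hours: 323 ≤ 479 is true
  approvals ≤ 1: 1 ≤ 1 is true
  NOT has `do-not-merge` label: no → true
  target branch ∈ {develop, hotfix}: hotfix is in the set → true
  lines changed ≤ 35737: 25937 ≤ 35737 is true
  coverage delta > 46.3%: 17 > 46.3 is false
  NOT CI tests passing: yes → false
  files changed ≥ 541: 682 ≥ 541 is true
  has merge conflicts: yes → true
  lint checks passing: yes → true
  targets protected branch: no → false
  NOT CODEOWNER approved: no → true
  CI tests passing: yes → true
  lines changed ≤ 1554: 25937 ≤ 1554 is false
Combine:
[1.1.1.1] exactly-one(true, true, true) = false
[1.1.1.2.1] true OR true = true
[1.1.1.2] NOT true = false
[1.1.1] false AND false = false
[1.1] NOT false = true
[1.2.1.1] false OR false = false
[1.2.1.2] true AND true = true
[1.2.1] exactly-one(false, true) = true
[1.2.2.1] true → false = false
[1.2.2.2.1] false → true (antecedent false ⇒ implication holds) = true
[1.2.2.2] NOT true = false
[1.2.2] false → false (antecedent false ⇒ implication holds) = true
[1.2] true OR true = true
[1] true OR true = true
[2] exactly-one(true, false) = true
[root] true AND true = true
Overall: true → merged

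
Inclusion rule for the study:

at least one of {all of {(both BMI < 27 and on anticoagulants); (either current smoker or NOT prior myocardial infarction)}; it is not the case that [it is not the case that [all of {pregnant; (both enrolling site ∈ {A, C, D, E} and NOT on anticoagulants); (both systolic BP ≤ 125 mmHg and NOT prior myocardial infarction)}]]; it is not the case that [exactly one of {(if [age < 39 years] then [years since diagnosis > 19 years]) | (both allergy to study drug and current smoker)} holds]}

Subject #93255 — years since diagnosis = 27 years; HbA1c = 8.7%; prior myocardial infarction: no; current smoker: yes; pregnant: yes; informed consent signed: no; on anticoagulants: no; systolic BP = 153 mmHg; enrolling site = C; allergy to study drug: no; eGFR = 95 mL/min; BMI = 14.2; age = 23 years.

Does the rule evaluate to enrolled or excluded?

Atomic conditions:
  BMI < 27: 14.2 < 27 is true
  on anticoagulants: no → false
  current smoker: yes → true
  NOT prior myocardial infarction: no → true
  pregnant: yes → true
  enrolling site ∈ {A, C, D, E}: C is in the set → true
  NOT on anticoagulants: no → true
  systolic BP ≤ 125 mmHg: 153 ≤ 125 is false
  age < 39 years: 23 < 39 is true
  years since diagnosis > 19 years: 27 > 19 is true
  allergy to study drug: no → false
Combine:
[1.1] true AND false = false
[1.2] true OR true = true
[1] false AND true = false
[2.1.1.2] true AND true = true
[2.1.1.3] false AND true = false
[2.1.1] true AND true AND false = false
[2.1] NOT false = true
[2] NOT true = false
[3.1.1] true → true = true
[3.1.2] false AND true = false
[3.1] exactly-one(true, false) = true
[3] NOT true = false
[root] false OR false OR false = false
Overall: false → excluded

Excluded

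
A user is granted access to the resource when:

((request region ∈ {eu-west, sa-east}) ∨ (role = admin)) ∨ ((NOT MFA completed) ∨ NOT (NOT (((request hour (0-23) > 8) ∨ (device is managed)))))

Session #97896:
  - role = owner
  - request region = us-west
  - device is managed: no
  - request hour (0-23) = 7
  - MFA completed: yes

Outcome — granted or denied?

Atomic conditions:
  request region ∈ {eu-west, sa-east}: us-west is not in the set → false
  role = admin: owner == admin is false
  NOT MFA completed: yes → false
  request hour (0-23) > 8: 7 > 8 is false
  device is managed: no → false
Combine:
[1] false OR false = false
[2.2.1.1] false OR false = false
[2.2.1] NOT false = true
[2.2] NOT true = false
[2] false OR false = false
[root] false OR false = false
Overall: false → denied

Denied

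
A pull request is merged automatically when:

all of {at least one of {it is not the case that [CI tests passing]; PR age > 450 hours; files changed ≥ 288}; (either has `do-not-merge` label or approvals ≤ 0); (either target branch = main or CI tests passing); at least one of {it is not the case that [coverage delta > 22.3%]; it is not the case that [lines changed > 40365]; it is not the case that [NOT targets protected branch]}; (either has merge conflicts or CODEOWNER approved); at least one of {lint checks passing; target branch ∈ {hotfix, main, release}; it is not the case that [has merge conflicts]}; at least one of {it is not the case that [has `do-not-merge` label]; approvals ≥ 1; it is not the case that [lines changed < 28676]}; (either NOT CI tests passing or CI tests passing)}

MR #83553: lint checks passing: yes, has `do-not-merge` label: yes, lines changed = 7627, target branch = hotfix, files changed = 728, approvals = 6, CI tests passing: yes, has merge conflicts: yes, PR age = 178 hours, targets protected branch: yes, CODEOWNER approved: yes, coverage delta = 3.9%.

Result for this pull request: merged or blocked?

Atomic conditions:
  CI tests passing: yes → true
  PR age > 450 hours: 178 > 450 is false
  files changed ≥ 288: 728 ≥ 288 is true
  has `do-not-merge` label: yes → true
  approvals ≤ 0: 6 ≤ 0 is false
  target branch = main: hotfix == main is false
  coverage delta > 22.3%: 3.9 > 22.3 is false
  lines changed > 40365: 7627 > 40365 is false
  NOT targets protected branch: yes → false
  has merge conflicts: yes → true
  CODEOWNER approved: yes → true
  lint checks passing: yes → true
  target branch ∈ {hotfix, main, release}: hotfix is in the set → true
  approvals ≥ 1: 6 ≥ 1 is true
  lines changed < 28676: 7627 < 28676 is true
  NOT CI tests passing: yes → false
Combine:
[1.1] NOT true = false
[1] false OR false OR true = true
[2] true OR false = true
[3] false OR true = true
[4.1] NOT false = true
[4.2] NOT false = true
[4.3] NOT false = true
[4] true OR true OR true = true
[5] true OR true = true
[6.3] NOT true = false
[6] true OR true OR false = true
[7.1] NOT true = false
[7.3] NOT true = false
[7] false OR true OR false = true
[8] false OR true = true
[root] true AND true AND true AND true AND true AND true AND true AND true = true
Overall: true → merged

Merged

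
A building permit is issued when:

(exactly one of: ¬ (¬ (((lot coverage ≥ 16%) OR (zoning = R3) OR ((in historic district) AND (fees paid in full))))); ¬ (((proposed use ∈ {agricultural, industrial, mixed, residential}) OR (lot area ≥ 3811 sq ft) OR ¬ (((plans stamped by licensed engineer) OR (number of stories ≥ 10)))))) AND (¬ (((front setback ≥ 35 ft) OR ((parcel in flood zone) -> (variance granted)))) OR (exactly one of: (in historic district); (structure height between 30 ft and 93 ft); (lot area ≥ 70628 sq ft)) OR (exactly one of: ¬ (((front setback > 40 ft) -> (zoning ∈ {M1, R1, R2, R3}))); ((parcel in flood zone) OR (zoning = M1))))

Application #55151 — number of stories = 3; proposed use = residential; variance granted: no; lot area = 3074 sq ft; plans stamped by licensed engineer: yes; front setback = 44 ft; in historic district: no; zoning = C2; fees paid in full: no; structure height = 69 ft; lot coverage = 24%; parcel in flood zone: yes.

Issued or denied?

Issued

Atomic conditions:
  lot coverage ≥ 16%: 24 ≥ 16 is true
  zoning = R3: C2 == R3 is false
  in historic district: no → false
  fees paid in full: no → false
  proposed use ∈ {agricultural, industrial, mixed, residential}: residential is in the set → true
  lot area ≥ 3811 sq ft: 3074 ≥ 3811 is false
  plans stamped by licensed engineer: yes → true
  number of stories ≥ 10: 3 ≥ 10 is false
  front setback ≥ 35 ft: 44 ≥ 35 is true
  parcel in flood zone: yes → true
  variance granted: no → false
  structure height between 30 ft and 93 ft: 69 in [30, 93] is true
  lot area ≥ 70628 sq ft: 3074 ≥ 70628 is false
  front setback > 40 ft: 44 > 40 is true
  zoning ∈ {M1, R1, R2, R3}: C2 is not in the set → false
  zoning = M1: C2 == M1 is false
Combine:
[1.1.1.1.3] false AND false = false
[1.1.1.1] true OR false OR false = true
[1.1.1] NOT true = false
[1.1] NOT false = true
[1.2.1.3.1] true OR false = true
[1.2.1.3] NOT true = false
[1.2.1] true OR false OR false = true
[1.2] NOT true = false
[1] exactly-one(true, false) = true
[2.1.1.2] true → false = false
[2.1.1] true OR false = true
[2.1] NOT true = false
[2.2] exactly-one(false, true, false) = true
[2.3.1.1] true → false = false
[2.3.1] NOT false = true
[2.3.2] true OR false = true
[2.3] exactly-one(true, true) = false
[2] false OR true OR false = true
[root] true AND true = true
Overall: true → issued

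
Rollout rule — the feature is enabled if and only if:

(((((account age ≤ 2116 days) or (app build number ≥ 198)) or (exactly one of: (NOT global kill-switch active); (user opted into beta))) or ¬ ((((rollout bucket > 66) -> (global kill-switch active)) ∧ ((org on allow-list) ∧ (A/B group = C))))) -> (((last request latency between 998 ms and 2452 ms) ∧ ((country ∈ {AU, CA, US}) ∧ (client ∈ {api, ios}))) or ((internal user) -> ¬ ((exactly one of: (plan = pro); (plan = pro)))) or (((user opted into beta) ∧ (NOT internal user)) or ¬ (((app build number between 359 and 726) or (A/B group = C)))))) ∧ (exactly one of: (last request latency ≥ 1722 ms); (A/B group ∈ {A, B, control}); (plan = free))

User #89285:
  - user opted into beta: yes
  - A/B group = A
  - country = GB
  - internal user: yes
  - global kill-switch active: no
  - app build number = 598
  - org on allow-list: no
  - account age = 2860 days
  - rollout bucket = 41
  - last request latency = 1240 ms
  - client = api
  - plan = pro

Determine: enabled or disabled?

Atomic conditions:
  account age ≤ 2116 days: 2860 ≤ 2116 is false
  app build number ≥ 198: 598 ≥ 198 is true
  NOT global kill-switch active: no → true
  user opted into beta: yes → true
  rollout bucket > 66: 41 > 66 is false
  global kill-switch active: no → false
  org on allow-list: no → false
  A/B group = C: A == C is false
  last request latency between 998 ms and 2452 ms: 1240 in [998, 2452] is true
  country ∈ {AU, CA, US}: GB is not in the set → false
  client ∈ {api, ios}: api is in the set → true
  internal user: yes → true
  plan = pro: pro == pro is true
  NOT internal user: yes → false
  app build number between 359 and 726: 598 in [359, 726] is true
  last request latency ≥ 1722 ms: 1240 ≥ 1722 is false
  A/B group ∈ {A, B, control}: A is in the set → true
  plan = free: pro == free is false
Combine:
[1.1.1.1] false OR true = true
[1.1.1.2] exactly-one(true, true) = false
[1.1.1] true OR false = true
[1.1.2.1.1] false → false (antecedent false ⇒ implication holds) = true
[1.1.2.1.2] false AND false = false
[1.1.2.1] true AND false = false
[1.1.2] NOT false = true
[1.1] true OR true = true
[1.2.1.2] false AND true = false
[1.2.1] true AND false = false
[1.2.2.2.1] exactly-one(true, true) = false
[1.2.2.2] NOT false = true
[1.2.2] true → true = true
[1.2.3.1] true AND false = false
[1.2.3.2.1] true OR false = true
[1.2.3.2] NOT true = false
[1.2.3] false OR false = false
[1.2] false OR true OR false = true
[1] true → true = true
[2] exactly-one(false, true, false) = true
[root] true AND true = true
Overall: true → enabled

Enabled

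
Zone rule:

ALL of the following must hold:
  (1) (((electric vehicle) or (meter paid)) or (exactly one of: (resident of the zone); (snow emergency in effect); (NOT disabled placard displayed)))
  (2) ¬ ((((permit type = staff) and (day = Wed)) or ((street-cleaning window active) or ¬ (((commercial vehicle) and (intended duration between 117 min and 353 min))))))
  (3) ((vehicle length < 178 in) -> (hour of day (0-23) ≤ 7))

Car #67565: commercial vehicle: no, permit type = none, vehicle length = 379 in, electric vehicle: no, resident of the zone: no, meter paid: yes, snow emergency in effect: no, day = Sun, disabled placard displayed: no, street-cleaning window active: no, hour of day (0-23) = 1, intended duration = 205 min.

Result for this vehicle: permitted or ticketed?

Atomic conditions:
  electric vehicle: no → false
  meter paid: yes → true
  resident of the zone: no → false
  snow emergency in effect: no → false
  NOT disabled placard displayed: no → true
  permit type = staff: none == staff is false
  day = Wed: Sun == Wed is false
  street-cleaning window active: no → false
  commercial vehicle: no → false
  intended duration between 117 min and 353 min: 205 in [117, 353] is true
  vehicle length < 178 in: 379 < 178 is false
  hour of day (0-23) ≤ 7: 1 ≤ 7 is true
Combine:
[1.1] false OR true = true
[1.2] exactly-one(false, false, true) = true
[1] true OR true = true
[2.1.1] false AND false = false
[2.1.2.2.1] false AND true = false
[2.1.2.2] NOT false = true
[2.1.2] false OR true = true
[2.1] false OR true = true
[2] NOT true = false
[3] false → true (antecedent false ⇒ implication holds) = true
[root] true AND false AND true = false
Overall: false → ticketed

Ticketed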